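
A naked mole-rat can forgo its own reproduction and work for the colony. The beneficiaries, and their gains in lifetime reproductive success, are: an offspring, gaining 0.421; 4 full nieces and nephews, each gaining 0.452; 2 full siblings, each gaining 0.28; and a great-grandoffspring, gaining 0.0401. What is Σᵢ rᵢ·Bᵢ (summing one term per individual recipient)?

r to an offspring = 0.5 (one parent–offspring link: r = (1/2)^1 = 1/2).
r to a full niece or nephew = 0.25 (full aunt/uncle↔niece/nephew: two paths of length 3 through the shared grandparent pair: r = 2·(1/2)^3 = 1/4).
r to a full sibling = 1/2 (full sibs share both parents — two paths of length 2: r = 2·(1/2)^2 = 1/2).
r to a great-grandoffspring = 0.125 (three parent–offspring links: r = (1/2)^3 = 1/8).
Summing one r·B term per recipient: 1·0.5·0.421 + 4·0.25·0.452 + 2·0.5·0.28 + 1·0.125·0.0401 = 0.9475125.

0.9475125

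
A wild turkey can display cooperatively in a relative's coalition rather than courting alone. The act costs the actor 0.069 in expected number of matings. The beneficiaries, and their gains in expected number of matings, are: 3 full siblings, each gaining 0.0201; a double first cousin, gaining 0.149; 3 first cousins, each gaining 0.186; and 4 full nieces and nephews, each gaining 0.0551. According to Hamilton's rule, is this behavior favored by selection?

Hamilton's rule: the trait is favored when the sum of r·B over every recipient exceeds the actor's cost C.
r to a full sibling = 0.5 (full sibs share both parents — two paths of length 2: r = 2·(1/2)^2 = 1/2).
r to a double first cousin = 1/4 (double first cousins share both grandparent pairs — four paths of length 4: r = 4·(1/2)^4 = 1/4).
r to a first cousin = 0.125 (first cousins share one grandparent pair — two paths of length 4: r = 2·(1/2)^4 = 1/8).
r to a full niece or nephew = 1/4 (full aunt/uncle↔niece/nephew: two paths of length 3 through the shared grandparent pair: r = 2·(1/2)^3 = 1/4).
Summing one r·B term per recipient: 3·0.5·0.0201 + 1·0.25·0.149 + 3·0.125·0.186 + 4·0.25·0.0551 = 0.19225.
0.19225 > 0.069: the indirect benefit exceeds the cost.

Yes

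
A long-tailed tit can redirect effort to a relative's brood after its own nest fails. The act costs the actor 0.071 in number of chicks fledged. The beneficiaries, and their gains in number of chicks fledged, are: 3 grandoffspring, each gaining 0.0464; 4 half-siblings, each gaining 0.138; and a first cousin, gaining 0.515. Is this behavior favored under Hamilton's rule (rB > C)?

Yes

Hamilton's rule: the trait is favored when the sum of r·B over every recipient exceeds the actor's cost C.
r to a grandoffspring = 0.25 (two parent–offspring links: r = (1/2)^2 = 1/4).
r to a half-sibling = 1/4 (half-sibs share one parent — one path of length 2: r = (1/2)^2 = 1/4).
r to a first cousin = 1/8 (first cousins share one grandparent pair — two paths of length 4: r = 2·(1/2)^4 = 1/8).
Summing one r·B term per recipient: 3·0.25·0.0464 + 4·0.25·0.138 + 1·0.125·0.515 = 0.237175.
0.237175 > 0.071: the indirect benefit exceeds the cost.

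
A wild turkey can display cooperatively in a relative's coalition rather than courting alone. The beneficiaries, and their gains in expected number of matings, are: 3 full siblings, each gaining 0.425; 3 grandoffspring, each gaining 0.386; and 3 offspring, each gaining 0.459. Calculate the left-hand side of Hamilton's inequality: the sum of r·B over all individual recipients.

r to a full sibling = 1/2 (full sibs share both parents — two paths of length 2: r = 2·(1/2)^2 = 1/2).
r to a grandoffspring = 0.25 (two parent–offspring links: r = (1/2)^2 = 1/4).
r to an offspring = 1/2 (one parent–offspring link: r = (1/2)^1 = 1/2).
Summing one r·B term per recipient: 3·0.5·0.425 + 3·0.25·0.386 + 3·0.5·0.459 = 1.6155.

1.6155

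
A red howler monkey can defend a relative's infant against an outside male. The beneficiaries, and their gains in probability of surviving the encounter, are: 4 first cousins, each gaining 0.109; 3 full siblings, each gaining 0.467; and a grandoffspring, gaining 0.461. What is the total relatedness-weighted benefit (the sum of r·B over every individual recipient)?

r to a first cousin = 0.125 (first cousins share one grandparent pair — two paths of length 4: r = 2·(1/2)^4 = 1/8).
r to a full sibling = 0.5 (full sibs share both parents — two paths of length 2: r = 2·(1/2)^2 = 1/2).
r to a grandoffspring = 1/4 (two parent–offspring links: r = (1/2)^2 = 1/4).
Summing one r·B term per recipient: 4·0.125·0.109 + 3·0.5·0.467 + 1·0.25·0.461 = 0.87025.

0.87025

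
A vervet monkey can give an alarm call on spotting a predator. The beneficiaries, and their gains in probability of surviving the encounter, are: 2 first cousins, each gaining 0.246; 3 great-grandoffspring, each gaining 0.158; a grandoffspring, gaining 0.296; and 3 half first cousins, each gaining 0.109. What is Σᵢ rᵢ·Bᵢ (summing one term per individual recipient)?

r to a first cousin = 1/8 (first cousins share one grandparent pair — two paths of length 4: r = 2·(1/2)^4 = 1/8).
r to a great-grandoffspring = 1/8 (three parent–offspring links: r = (1/2)^3 = 1/8).
r to a grandoffspring = 0.25 (two parent–offspring links: r = (1/2)^2 = 1/4).
r to a half first cousin = 1/16 (half first cousins share one grandparent — one path of length 4: r = (1/2)^4 = 1/16).
Summing one r·B term per recipient: 2·0.125·0.246 + 3·0.125·0.158 + 1·0.25·0.296 + 3·0.0625·0.109 = 0.2151875.

0.2151875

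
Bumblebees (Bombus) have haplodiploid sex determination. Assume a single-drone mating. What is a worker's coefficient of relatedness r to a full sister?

0.75

Haplodiploid full sisters inherit their father's entire haploid genome identically (contributing 1/2) and on average half of their mother's contribution (1/2 · 1/2 = 1/4); r = 1/2 + 1/4 = 3/4.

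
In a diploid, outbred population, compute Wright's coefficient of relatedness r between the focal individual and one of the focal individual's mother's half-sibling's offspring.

0.0625

Each parent–offspring link contributes a factor of 1/2, and independent paths through distinct common ancestors add.
Half first cousins share one grandparent — one path of length 4: r = (1/2)^4 = 1/16.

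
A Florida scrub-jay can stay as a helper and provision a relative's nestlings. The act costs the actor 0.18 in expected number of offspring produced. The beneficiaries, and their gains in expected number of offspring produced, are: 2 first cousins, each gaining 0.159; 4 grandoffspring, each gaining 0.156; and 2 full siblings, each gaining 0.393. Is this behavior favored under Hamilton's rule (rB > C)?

Yes

Hamilton's rule: the trait is favored when the sum of r·B over every recipient exceeds the actor's cost C.
r to a first cousin = 0.125 (first cousins share one grandparent pair — two paths of length 4: r = 2·(1/2)^4 = 1/8).
r to a grandoffspring = 1/4 (two parent–offspring links: r = (1/2)^2 = 1/4).
r to a full sibling = 0.5 (full sibs share both parents — two paths of length 2: r = 2·(1/2)^2 = 1/2).
Summing one r·B term per recipient: 2·0.125·0.159 + 4·0.25·0.156 + 2·0.5·0.393 = 0.58875.
0.58875 > 0.18: the indirect benefit exceeds the cost.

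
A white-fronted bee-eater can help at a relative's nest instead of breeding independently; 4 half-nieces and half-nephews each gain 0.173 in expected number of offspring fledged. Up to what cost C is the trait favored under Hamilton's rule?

r to a half-niece or half-nephew = 1/8 (half-aunt/uncle↔niece/nephew: one path of length 3: r = (1/2)^3 = 1/8).
Hamilton's rule: n·r·B > C, so the trait is favored while C < n·r·B = 4·0.125·0.173 = 0.0865.

0.0865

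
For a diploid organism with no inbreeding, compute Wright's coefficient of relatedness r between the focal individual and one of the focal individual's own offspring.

Each parent–offspring link contributes a factor of 1/2, and independent paths through distinct common ancestors add.
One parent–offspring link: r = (1/2)^1 = 1/2.

0.5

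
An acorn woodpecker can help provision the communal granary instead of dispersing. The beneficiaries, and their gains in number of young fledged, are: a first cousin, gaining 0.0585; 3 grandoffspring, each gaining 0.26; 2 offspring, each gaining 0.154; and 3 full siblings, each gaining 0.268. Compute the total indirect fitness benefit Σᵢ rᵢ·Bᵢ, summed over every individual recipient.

0.7583125

r to a first cousin = 1/8 (first cousins share one grandparent pair — two paths of length 4: r = 2·(1/2)^4 = 1/8).
r to a grandoffspring = 1/4 (two parent–offspring links: r = (1/2)^2 = 1/4).
r to an offspring = 1/2 (one parent–offspring link: r = (1/2)^1 = 1/2).
r to a full sibling = 0.5 (full sibs share both parents — two paths of length 2: r = 2·(1/2)^2 = 1/2).
Summing one r·B term per recipient: 1·0.125·0.0585 + 3·0.25·0.26 + 2·0.5·0.154 + 3·0.5·0.268 = 0.7583125.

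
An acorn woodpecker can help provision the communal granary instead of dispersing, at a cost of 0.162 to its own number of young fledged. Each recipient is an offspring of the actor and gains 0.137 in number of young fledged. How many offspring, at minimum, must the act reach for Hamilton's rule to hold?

3

r to an offspring = 0.5 (one parent–offspring link: r = (1/2)^1 = 1/2).
Hamilton's rule: n·r·B > C  ⇒  n > C/(r·B) = 0.162/(0.5·0.137) = 2.365.
The smallest integer exceeding 2.365 is 3.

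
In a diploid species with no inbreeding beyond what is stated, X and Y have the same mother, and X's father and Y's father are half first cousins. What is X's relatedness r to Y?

0.265625

Wright's path rule: contributions from independent ancestry routes add.
X and Y are related in two ways: half-sibs through their shared mother (r = 1/4) and half second cousins through their fathers (r = 1/64).
r = 1/4 + 1/64 = 0.265625.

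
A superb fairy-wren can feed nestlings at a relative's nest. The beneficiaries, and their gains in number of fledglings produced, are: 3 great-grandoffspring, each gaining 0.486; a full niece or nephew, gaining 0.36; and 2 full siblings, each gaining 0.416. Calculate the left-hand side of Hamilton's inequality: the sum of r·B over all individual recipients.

0.68825

r to a great-grandoffspring = 0.125 (three parent–offspring links: r = (1/2)^3 = 1/8).
r to a full niece or nephew = 0.25 (full aunt/uncle↔niece/nephew: two paths of length 3 through the shared grandparent pair: r = 2·(1/2)^3 = 1/4).
r to a full sibling = 0.5 (full sibs share both parents — two paths of length 2: r = 2·(1/2)^2 = 1/2).
Summing one r·B term per recipient: 3·0.125·0.486 + 1·0.25·0.36 + 2·0.5·0.416 = 0.68825.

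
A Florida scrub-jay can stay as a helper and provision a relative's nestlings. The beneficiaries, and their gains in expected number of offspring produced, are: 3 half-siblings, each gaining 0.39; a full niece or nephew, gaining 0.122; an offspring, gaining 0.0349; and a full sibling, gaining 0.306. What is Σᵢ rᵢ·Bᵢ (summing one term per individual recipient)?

r to a half-sibling = 0.25 (half-sibs share one parent — one path of length 2: r = (1/2)^2 = 1/4).
r to a full niece or nephew = 0.25 (full aunt/uncle↔niece/nephew: two paths of length 3 through the shared grandparent pair: r = 2·(1/2)^3 = 1/4).
r to an offspring = 0.5 (one parent–offspring link: r = (1/2)^1 = 1/2).
r to a full sibling = 1/2 (full sibs share both parents — two paths of length 2: r = 2·(1/2)^2 = 1/2).
Summing one r·B term per recipient: 3·0.25·0.39 + 1·0.25·0.122 + 1·0.5·0.0349 + 1·0.5·0.306 = 0.49345.

0.49345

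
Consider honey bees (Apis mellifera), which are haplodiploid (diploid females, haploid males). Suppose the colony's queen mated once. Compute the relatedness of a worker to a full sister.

Haplodiploid full sisters inherit their father's entire haploid genome identically (contributing 1/2) and on average half of their mother's contribution (1/2 · 1/2 = 1/4); r = 1/2 + 1/4 = 3/4.

0.75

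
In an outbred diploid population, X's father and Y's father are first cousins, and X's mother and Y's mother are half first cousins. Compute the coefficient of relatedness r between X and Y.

0.046875

Relatedness sums over independent paths through distinct common ancestors.
X and Y are related in two ways: second cousins through their fathers (r = 1/32) and half second cousins through their mothers (r = 1/64).
r = 1/32 + 1/64 = 3/64 = 0.046875.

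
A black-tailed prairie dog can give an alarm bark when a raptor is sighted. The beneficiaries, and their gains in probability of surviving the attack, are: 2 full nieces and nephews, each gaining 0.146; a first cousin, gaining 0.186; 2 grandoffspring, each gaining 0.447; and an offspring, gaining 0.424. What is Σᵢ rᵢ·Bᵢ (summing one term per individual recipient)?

r to a full niece or nephew = 1/4 (full aunt/uncle↔niece/nephew: two paths of length 3 through the shared grandparent pair: r = 2·(1/2)^3 = 1/4).
r to a first cousin = 0.125 (first cousins share one grandparent pair — two paths of length 4: r = 2·(1/2)^4 = 1/8).
r to a grandoffspring = 1/4 (two parent–offspring links: r = (1/2)^2 = 1/4).
r to an offspring = 1/2 (one parent–offspring link: r = (1/2)^1 = 1/2).
Summing one r·B term per recipient: 2·0.25·0.146 + 1·0.125·0.186 + 2·0.25·0.447 + 1·0.5·0.424 = 0.53175.

0.53175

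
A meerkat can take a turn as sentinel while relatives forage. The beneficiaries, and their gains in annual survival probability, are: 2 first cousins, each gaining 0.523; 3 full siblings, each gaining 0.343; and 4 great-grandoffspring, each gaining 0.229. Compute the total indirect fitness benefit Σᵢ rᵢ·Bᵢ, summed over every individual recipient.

r to a first cousin = 1/8 (first cousins share one grandparent pair — two paths of length 4: r = 2·(1/2)^4 = 1/8).
r to a full sibling = 1/2 (full sibs share both parents — two paths of length 2: r = 2·(1/2)^2 = 1/2).
r to a great-grandoffspring = 0.125 (three parent–offspring links: r = (1/2)^3 = 1/8).
Summing one r·B term per recipient: 2·0.125·0.523 + 3·0.5·0.343 + 4·0.125·0.229 = 0.75975.

0.75975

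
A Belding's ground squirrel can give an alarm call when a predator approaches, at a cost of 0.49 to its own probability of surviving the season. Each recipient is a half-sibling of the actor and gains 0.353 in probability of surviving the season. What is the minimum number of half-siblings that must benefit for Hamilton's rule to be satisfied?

6

r to a half-sibling = 1/4 (half-sibs share one parent — one path of length 2: r = (1/2)^2 = 1/4).
Hamilton's rule: n·r·B > C  ⇒  n > C/(r·B) = 0.49/(0.25·0.353) = 5.552.
The smallest integer exceeding 5.552 is 6.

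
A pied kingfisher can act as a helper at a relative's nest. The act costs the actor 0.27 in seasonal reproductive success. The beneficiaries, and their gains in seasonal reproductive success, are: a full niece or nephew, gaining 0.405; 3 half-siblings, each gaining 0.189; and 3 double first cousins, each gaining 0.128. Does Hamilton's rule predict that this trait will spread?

Hamilton's rule: the trait is favored when the sum of r·B over every recipient exceeds the actor's cost C.
r to a full niece or nephew = 0.25 (full aunt/uncle↔niece/nephew: two paths of length 3 through the shared grandparent pair: r = 2·(1/2)^3 = 1/4).
r to a half-sibling = 0.25 (half-sibs share one parent — one path of length 2: r = (1/2)^2 = 1/4).
r to a double first cousin = 1/4 (double first cousins share both grandparent pairs — four paths of length 4: r = 4·(1/2)^4 = 1/4).
Summing one r·B term per recipient: 1·0.25·0.405 + 3·0.25·0.189 + 3·0.25·0.128 = 0.339.
0.339 > 0.27: the indirect benefit exceeds the cost.

Yes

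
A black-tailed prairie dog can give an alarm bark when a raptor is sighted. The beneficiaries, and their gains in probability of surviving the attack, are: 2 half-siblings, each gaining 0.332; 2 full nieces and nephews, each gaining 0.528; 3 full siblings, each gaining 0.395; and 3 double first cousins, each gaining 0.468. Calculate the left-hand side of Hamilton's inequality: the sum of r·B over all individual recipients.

r to a half-sibling = 1/4 (half-sibs share one parent — one path of length 2: r = (1/2)^2 = 1/4).
r to a full niece or nephew = 1/4 (full aunt/uncle↔niece/nephew: two paths of length 3 through the shared grandparent pair: r = 2·(1/2)^3 = 1/4).
r to a full sibling = 1/2 (full sibs share both parents — two paths of length 2: r = 2·(1/2)^2 = 1/2).
r to a double first cousin = 1/4 (double first cousins share both grandparent pairs — four paths of length 4: r = 4·(1/2)^4 = 1/4).
Summing one r·B term per recipient: 2·0.25·0.332 + 2·0.25·0.528 + 3·0.5·0.395 + 3·0.25·0.468 = 1.3735.

1.3735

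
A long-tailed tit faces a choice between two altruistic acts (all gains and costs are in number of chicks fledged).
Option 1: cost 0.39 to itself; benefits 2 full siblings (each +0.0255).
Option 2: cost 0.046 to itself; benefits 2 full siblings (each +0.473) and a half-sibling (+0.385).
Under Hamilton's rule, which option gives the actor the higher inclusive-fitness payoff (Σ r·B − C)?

Option 2

Option 1: r to a full sibling = 0.5.
Option 1: Σ r·B − C = (2·0.5·0.0255) − 0.39 = -0.3645.
Option 2: r to a full sibling = 0.5.
Option 2: r to a half-sibling = 0.25.
Option 2: Σ r·B − C = (2·0.5·0.473 + 1·0.25·0.385) − 0.046 = 0.52325.
Option 2 has the higher net inclusive-fitness payoff.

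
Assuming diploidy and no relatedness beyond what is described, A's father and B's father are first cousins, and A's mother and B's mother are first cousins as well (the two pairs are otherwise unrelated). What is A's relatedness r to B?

Wright's path rule: contributions from independent ancestry routes add.
A and B are related in two ways: second cousins through their fathers (r = 1/32) and second cousins through their mothers (r = 1/32).
r = 1/32 + 1/32 = 0.0625.

0.0625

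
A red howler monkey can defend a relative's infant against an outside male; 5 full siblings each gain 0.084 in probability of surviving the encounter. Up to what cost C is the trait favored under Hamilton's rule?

r to a full sibling = 1/2 (full sibs share both parents — two paths of length 2: r = 2·(1/2)^2 = 1/2).
Hamilton's rule: n·r·B > C, so the trait is favored while C < n·r·B = 5·0.5·0.084 = 0.21.

0.21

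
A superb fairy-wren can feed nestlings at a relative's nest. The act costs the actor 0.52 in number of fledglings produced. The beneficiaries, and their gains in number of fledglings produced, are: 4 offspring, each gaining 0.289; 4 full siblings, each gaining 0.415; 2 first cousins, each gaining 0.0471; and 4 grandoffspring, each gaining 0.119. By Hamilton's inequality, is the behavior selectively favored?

Hamilton's rule: the trait is favored when the sum of r·B over every recipient exceeds the actor's cost C.
r to an offspring = 1/2 (one parent–offspring link: r = (1/2)^1 = 1/2).
r to a full sibling = 1/2 (full sibs share both parents — two paths of length 2: r = 2·(1/2)^2 = 1/2).
r to a first cousin = 1/8 (first cousins share one grandparent pair — two paths of length 4: r = 2·(1/2)^4 = 1/8).
r to a grandoffspring = 0.25 (two parent–offspring links: r = (1/2)^2 = 1/4).
Summing one r·B term per recipient: 4·0.5·0.289 + 4·0.5·0.415 + 2·0.125·0.0471 + 4·0.25·0.119 = 1.538775.
1.538775 > 0.52: the indirect benefit exceeds the cost.

Yes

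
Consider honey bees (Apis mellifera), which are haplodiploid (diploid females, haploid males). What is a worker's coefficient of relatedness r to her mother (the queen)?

0.5

One meiotic link between diploid queen and diploid daughter: r = 1/2.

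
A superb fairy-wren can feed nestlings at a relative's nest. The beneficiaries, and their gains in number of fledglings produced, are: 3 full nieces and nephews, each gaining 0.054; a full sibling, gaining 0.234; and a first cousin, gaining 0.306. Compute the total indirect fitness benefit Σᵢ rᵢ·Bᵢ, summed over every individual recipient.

r to a full niece or nephew = 0.25 (full aunt/uncle↔niece/nephew: two paths of length 3 through the shared grandparent pair: r = 2·(1/2)^3 = 1/4).
r to a full sibling = 1/2 (full sibs share both parents — two paths of length 2: r = 2·(1/2)^2 = 1/2).
r to a first cousin = 1/8 (first cousins share one grandparent pair — two paths of length 4: r = 2·(1/2)^4 = 1/8).
Summing one r·B term per recipient: 3·0.25·0.054 + 1·0.5·0.234 + 1·0.125·0.306 = 0.19575.

0.19575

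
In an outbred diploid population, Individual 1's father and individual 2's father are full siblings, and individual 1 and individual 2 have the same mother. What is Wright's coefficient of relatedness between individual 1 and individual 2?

With two independent routes of shared ancestry, r is the sum of the two contributions.
Individual 1 and individual 2 are related in two ways: first cousins through their fathers (r = 1/8) and half-sibs through their shared mother (r = 1/4).
r = 1/8 + 1/4 = 0.375.

0.375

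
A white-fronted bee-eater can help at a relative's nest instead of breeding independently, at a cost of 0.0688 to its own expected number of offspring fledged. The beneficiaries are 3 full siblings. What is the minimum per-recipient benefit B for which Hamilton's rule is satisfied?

0.0459

r to a full sibling = 1/2 (full sibs share both parents — two paths of length 2: r = 2·(1/2)^2 = 1/2).
Hamilton's rule with n recipients of equal r: n·r·B > C, so B > C/(n·r) = 0.0688/(3·0.5) = 0.0459.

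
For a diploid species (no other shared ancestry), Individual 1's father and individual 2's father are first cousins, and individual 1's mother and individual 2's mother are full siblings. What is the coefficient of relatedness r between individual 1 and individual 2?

0.15625

Wright's path rule: contributions from independent ancestry routes add.
Individual 1 and individual 2 are related in two ways: second cousins through their fathers (r = 1/32) and first cousins through their mothers (r = 1/8).
r = 1/32 + 1/8 = 0.15625.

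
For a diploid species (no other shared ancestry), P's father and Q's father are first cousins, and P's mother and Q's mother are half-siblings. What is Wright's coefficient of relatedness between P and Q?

0.09375

With two independent routes of shared ancestry, r is the sum of the two contributions.
P and Q are related in two ways: second cousins through their fathers (r = 1/32) and half first cousins through their mothers (r = 1/16).
r = 1/32 + 1/16 = 0.09375.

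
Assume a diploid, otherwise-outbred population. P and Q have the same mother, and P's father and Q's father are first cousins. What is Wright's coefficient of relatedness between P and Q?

0.28125

With two independent routes of shared ancestry, r is the sum of the two contributions.
P and Q are related in two ways: half-sibs through their shared mother (r = 1/4) and second cousins through their fathers (r = 1/32).
r = 1/4 + 1/32 = 0.28125.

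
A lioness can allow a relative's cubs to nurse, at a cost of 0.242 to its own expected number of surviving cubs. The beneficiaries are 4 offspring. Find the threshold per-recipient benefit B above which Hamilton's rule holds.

0.121

r to an offspring = 1/2 (one parent–offspring link: r = (1/2)^1 = 1/2).
Hamilton's rule with n recipients of equal r: n·r·B > C, so B > C/(n·r) = 0.242/(4·0.5) = 0.121.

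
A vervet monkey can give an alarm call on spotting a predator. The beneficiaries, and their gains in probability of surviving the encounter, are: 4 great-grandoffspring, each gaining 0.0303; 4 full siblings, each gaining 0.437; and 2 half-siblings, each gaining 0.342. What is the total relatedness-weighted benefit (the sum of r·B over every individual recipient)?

1.06015

r to a great-grandoffspring = 0.125 (three parent–offspring links: r = (1/2)^3 = 1/8).
r to a full sibling = 1/2 (full sibs share both parents — two paths of length 2: r = 2·(1/2)^2 = 1/2).
r to a half-sibling = 0.25 (half-sibs share one parent — one path of length 2: r = (1/2)^2 = 1/4).
Summing one r·B term per recipient: 4·0.125·0.0303 + 4·0.5·0.437 + 2·0.25·0.342 = 1.06015.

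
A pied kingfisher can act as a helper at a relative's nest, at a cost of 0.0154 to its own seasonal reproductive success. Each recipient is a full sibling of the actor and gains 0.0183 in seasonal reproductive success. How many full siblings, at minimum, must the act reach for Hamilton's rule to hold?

2

r to a full sibling = 0.5 (full sibs share both parents — two paths of length 2: r = 2·(1/2)^2 = 1/2).
Hamilton's rule: n·r·B > C  ⇒  n > C/(r·B) = 0.0154/(0.5·0.0183) = 1.683.
The smallest integer exceeding 1.683 is 2.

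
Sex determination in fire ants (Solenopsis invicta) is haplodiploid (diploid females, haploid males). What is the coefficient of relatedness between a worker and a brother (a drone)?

Her haploid brother carries none of their father's genes and a random half of their mother's genome; that half matches the maternal half of her own genome with probability 1/2: r = 1/2 · 1/2 = 1/4.

0.25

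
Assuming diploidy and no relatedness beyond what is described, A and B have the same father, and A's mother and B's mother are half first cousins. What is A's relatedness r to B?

Wright's path rule: contributions from independent ancestry routes add.
A and B are related in two ways: half-sibs through their shared father (r = 1/4) and half second cousins through their mothers (r = 1/64).
r = 1/4 + 1/64 = 17/64 = 0.265625.

0.265625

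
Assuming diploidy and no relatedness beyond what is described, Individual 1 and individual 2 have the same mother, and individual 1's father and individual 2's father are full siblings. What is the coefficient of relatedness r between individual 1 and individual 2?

0.375

Independent pedigree routes through distinct common ancestors add.
Individual 1 and individual 2 are related in two ways: half-sibs through their shared mother (r = 1/4) and first cousins through their fathers (r = 1/8).
r = 1/4 + 1/8 = 3/8 = 0.375.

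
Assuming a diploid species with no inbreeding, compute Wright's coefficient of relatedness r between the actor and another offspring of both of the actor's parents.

Each parent–offspring link contributes a factor of 1/2, and independent paths through distinct common ancestors add.
Full sibs share both parents — two paths of length 2: r = 2·(1/2)^2 = 1/2.

0.5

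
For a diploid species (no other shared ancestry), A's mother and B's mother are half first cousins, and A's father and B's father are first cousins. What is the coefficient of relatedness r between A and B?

0.046875

Wright's path rule: contributions from independent ancestry routes add.
A and B are related in two ways: half second cousins through their mothers (r = 1/64) and second cousins through their fathers (r = 1/32).
r = 1/64 + 1/32 = 0.046875.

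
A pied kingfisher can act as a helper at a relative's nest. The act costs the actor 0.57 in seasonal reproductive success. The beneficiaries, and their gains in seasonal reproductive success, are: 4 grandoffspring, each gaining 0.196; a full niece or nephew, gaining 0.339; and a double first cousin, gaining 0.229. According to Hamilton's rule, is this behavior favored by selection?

Hamilton's rule: the trait is favored when the sum of r·B over every recipient exceeds the actor's cost C.
r to a grandoffspring = 0.25 (two parent–offspring links: r = (1/2)^2 = 1/4).
r to a full niece or nephew = 1/4 (full aunt/uncle↔niece/nephew: two paths of length 3 through the shared grandparent pair: r = 2·(1/2)^3 = 1/4).
r to a double first cousin = 0.25 (double first cousins share both grandparent pairs — four paths of length 4: r = 4·(1/2)^4 = 1/4).
Summing one r·B term per recipient: 4·0.25·0.196 + 1·0.25·0.339 + 1·0.25·0.229 = 0.338.
0.338 < 0.57: the indirect benefit is less than the cost.

No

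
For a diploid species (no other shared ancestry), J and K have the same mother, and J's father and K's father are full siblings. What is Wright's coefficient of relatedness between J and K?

With two independent routes of shared ancestry, r is the sum of the two contributions.
J and K are related in two ways: half-sibs through their shared mother (r = 1/4) and first cousins through their fathers (r = 1/8).
r = 1/4 + 1/8 = 0.375.

0.375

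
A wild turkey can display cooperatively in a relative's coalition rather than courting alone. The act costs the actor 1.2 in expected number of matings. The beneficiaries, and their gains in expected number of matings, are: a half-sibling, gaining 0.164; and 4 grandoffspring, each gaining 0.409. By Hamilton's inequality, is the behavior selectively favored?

No

Hamilton's rule: the trait is favored when the sum of r·B over every recipient exceeds the actor's cost C.
r to a half-sibling = 0.25 (half-sibs share one parent — one path of length 2: r = (1/2)^2 = 1/4).
r to a grandoffspring = 0.25 (two parent–offspring links: r = (1/2)^2 = 1/4).
Summing one r·B term per recipient: 1·0.25·0.164 + 4·0.25·0.409 = 0.45.
0.45 < 1.2: the indirect benefit is less than the cost.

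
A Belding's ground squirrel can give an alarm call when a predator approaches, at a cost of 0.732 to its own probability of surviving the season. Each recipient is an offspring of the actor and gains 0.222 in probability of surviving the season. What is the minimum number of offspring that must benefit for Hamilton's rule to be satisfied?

r to an offspring = 1/2 (one parent–offspring link: r = (1/2)^1 = 1/2).
Hamilton's rule: n·r·B > C  ⇒  n > C/(r·B) = 0.732/(0.5·0.222) = 6.595.
The smallest integer exceeding 6.595 is 7.

7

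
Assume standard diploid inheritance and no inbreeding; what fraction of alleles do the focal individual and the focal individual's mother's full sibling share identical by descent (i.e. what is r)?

0.25

Each parent–offspring link contributes a factor of 1/2, and independent paths through distinct common ancestors add.
Full aunt/uncle↔niece/nephew: two paths of length 3 through the shared grandparent pair: r = 2·(1/2)^3 = 1/4.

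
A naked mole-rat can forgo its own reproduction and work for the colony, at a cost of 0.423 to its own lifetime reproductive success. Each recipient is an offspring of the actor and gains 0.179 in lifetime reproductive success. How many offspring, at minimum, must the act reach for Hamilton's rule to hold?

r to an offspring = 0.5 (one parent–offspring link: r = (1/2)^1 = 1/2).
Hamilton's rule: n·r·B > C  ⇒  n > C/(r·B) = 0.423/(0.5·0.179) = 4.726.
The smallest integer exceeding 4.726 is 5.

5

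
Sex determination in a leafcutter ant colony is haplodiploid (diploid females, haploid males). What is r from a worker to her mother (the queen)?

One meiotic link between diploid queen and diploid daughter: r = 1/2.

0.5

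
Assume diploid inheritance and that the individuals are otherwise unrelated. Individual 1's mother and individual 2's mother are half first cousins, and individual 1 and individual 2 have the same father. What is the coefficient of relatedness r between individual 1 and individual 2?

Wright's path rule: contributions from independent ancestry routes add.
Individual 1 and individual 2 are related in two ways: half second cousins through their mothers (r = 1/64) and half-sibs through their shared father (r = 1/4).
r = 1/64 + 1/4 = 17/64 = 0.265625.

0.265625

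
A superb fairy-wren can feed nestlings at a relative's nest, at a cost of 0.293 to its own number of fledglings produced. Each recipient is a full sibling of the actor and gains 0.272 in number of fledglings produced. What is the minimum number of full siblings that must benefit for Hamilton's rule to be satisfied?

r to a full sibling = 0.5 (full sibs share both parents — two paths of length 2: r = 2·(1/2)^2 = 1/2).
Hamilton's rule: n·r·B > C  ⇒  n > C/(r·B) = 0.293/(0.5·0.272) = 2.154.
The smallest integer exceeding 2.154 is 3.

3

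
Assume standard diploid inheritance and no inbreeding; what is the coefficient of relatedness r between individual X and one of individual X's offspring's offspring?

Each parent–offspring link contributes a factor of 1/2, and independent paths through distinct common ancestors add.
Two parent–offspring links: r = (1/2)^2 = 1/4.

0.25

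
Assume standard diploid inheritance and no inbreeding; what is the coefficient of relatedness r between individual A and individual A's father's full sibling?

Each parent–offspring link contributes a factor of 1/2, and independent paths through distinct common ancestors add.
Full aunt/uncle↔niece/nephew: two paths of length 3 through the shared grandparent pair: r = 2·(1/2)^3 = 1/4.

0.25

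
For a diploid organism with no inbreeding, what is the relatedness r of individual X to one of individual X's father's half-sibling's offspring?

Each parent–offspring link contributes a factor of 1/2, and independent paths through distinct common ancestors add.
Half first cousins share one grandparent — one path of length 4: r = (1/2)^4 = 1/16.

0.0625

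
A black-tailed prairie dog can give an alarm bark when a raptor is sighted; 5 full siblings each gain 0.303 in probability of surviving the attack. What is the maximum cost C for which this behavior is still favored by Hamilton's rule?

r to a full sibling = 1/2 (full sibs share both parents — two paths of length 2: r = 2·(1/2)^2 = 1/2).
Hamilton's rule: n·r·B > C, so the trait is favored while C < n·r·B = 5·0.5·0.303 = 0.7575.

0.7575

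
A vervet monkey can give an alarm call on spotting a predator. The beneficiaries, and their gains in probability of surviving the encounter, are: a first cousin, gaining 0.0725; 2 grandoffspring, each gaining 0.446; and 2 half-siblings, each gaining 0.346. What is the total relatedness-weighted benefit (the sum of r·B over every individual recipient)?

0.4050625

r to a first cousin = 0.125 (first cousins share one grandparent pair — two paths of length 4: r = 2·(1/2)^4 = 1/8).
r to a grandoffspring = 1/4 (two parent–offspring links: r = (1/2)^2 = 1/4).
r to a half-sibling = 0.25 (half-sibs share one parent — one path of length 2: r = (1/2)^2 = 1/4).
Summing one r·B term per recipient: 1·0.125·0.0725 + 2·0.25·0.446 + 2·0.25·0.346 = 0.4050625.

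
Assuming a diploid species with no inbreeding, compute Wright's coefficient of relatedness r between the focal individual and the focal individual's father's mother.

0.25

Each parent–offspring link contributes a factor of 1/2, and independent paths through distinct common ancestors add.
Two parent–offspring links: r = (1/2)^2 = 1/4.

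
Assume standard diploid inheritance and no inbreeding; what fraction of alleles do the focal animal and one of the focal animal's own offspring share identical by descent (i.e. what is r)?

Each parent–offspring link contributes a factor of 1/2, and independent paths through distinct common ancestors add.
One parent–offspring link: r = (1/2)^1 = 1/2.

0.5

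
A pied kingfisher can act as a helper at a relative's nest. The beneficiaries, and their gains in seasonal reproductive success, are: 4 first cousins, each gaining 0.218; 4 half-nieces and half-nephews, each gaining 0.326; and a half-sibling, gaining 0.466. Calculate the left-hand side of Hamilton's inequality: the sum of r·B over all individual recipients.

0.3885

r to a first cousin = 1/8 (first cousins share one grandparent pair — two paths of length 4: r = 2·(1/2)^4 = 1/8).
r to a half-niece or half-nephew = 0.125 (half-aunt/uncle↔niece/nephew: one path of length 3: r = (1/2)^3 = 1/8).
r to a half-sibling = 0.25 (half-sibs share one parent — one path of length 2: r = (1/2)^2 = 1/4).
Summing one r·B term per recipient: 4·0.125·0.218 + 4·0.125·0.326 + 1·0.25·0.466 = 0.3885.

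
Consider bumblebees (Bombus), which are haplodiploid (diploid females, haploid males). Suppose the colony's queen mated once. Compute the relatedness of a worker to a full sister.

0.75

Haplodiploid full sisters inherit their father's entire haploid genome identically (contributing 1/2) and on average half of their mother's contribution (1/2 · 1/2 = 1/4); r = 1/2 + 1/4 = 3/4.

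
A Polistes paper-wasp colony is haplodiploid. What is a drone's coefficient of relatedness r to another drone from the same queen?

0.5

Haploid brothers each carry a random half of the queen's diploid genome, so on average they share half: r = 1/2.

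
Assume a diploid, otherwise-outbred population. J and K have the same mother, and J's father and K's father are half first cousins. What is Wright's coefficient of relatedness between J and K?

0.265625

Relatedness sums over independent paths through distinct common ancestors.
J and K are related in two ways: half-sibs through their shared mother (r = 1/4) and half second cousins through their fathers (r = 1/64).
r = 1/4 + 1/64 = 0.265625.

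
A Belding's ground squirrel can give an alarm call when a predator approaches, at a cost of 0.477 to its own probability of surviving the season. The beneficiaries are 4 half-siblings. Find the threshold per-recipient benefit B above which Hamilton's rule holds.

r to a half-sibling = 0.25 (half-sibs share one parent — one path of length 2: r = (1/2)^2 = 1/4).
Hamilton's rule with n recipients of equal r: n·r·B > C, so B > C/(n·r) = 0.477/(4·0.25) = 0.477.

0.477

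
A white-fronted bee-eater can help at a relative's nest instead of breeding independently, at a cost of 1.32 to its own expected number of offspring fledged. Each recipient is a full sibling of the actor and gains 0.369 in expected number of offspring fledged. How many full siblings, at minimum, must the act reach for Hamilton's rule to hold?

8

r to a full sibling = 1/2 (full sibs share both parents — two paths of length 2: r = 2·(1/2)^2 = 1/2).
Hamilton's rule: n·r·B > C  ⇒  n > C/(r·B) = 1.32/(0.5·0.369) = 7.154.
The smallest integer exceeding 7.154 is 8.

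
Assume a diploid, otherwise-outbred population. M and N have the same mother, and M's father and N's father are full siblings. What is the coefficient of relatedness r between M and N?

Wright's path rule: contributions from independent ancestry routes add.
M and N are related in two ways: half-sibs through their shared mother (r = 1/4) and first cousins through their fathers (r = 1/8).
r = 1/4 + 1/8 = 3/8 = 0.375.

0.375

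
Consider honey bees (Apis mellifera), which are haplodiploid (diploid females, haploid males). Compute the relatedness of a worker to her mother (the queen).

0.5

One meiotic link between diploid queen and diploid daughter: r = 1/2.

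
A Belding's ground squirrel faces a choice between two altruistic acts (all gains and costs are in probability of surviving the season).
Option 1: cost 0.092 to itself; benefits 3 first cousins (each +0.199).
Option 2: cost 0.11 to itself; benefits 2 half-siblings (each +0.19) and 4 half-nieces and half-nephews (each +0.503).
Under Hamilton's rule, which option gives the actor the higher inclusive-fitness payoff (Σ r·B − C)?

Option 2

Option 1: r to a first cousin = 0.125.
Option 1: Σ r·B − C = (3·0.125·0.199) − 0.092 = -0.017375.
Option 2: r to a half-sibling = 0.25.
Option 2: r to a half-niece or half-nephew = 0.125.
Option 2: Σ r·B − C = (2·0.25·0.19 + 4·0.125·0.503) − 0.11 = 0.2365.
Option 2 has the higher net inclusive-fitness payoff.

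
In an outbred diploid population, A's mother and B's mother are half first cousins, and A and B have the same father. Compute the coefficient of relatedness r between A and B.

Relatedness sums over independent paths through distinct common ancestors.
A and B are related in two ways: half second cousins through their mothers (r = 1/64) and half-sibs through their shared father (r = 1/4).
r = 1/64 + 1/4 = 17/64 = 0.265625.

0.265625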